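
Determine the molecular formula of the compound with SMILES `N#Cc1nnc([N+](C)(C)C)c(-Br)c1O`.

Heavy atoms from the SMILES: 1 Br, 8 C, 4 N, 1 O.
Implicit hydrogens by atom environment:
  4 × C (aromatic): no H
  3 × C: 3 H each → 9
  2 × N (aromatic): no H
  1 × Br: no H
  1 × C: no H
  1 × N: no H
  1 × N (charge +1): no H
  1 × O: 1 H
  Total hydrogens = 10.
Net charge +1.
Molecular formula: C8H10BrN4O+

C8H10BrN4O+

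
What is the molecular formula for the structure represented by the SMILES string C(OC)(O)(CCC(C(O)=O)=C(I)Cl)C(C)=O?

Heavy atoms from the SMILES: 9 C, 1 Cl, 1 I, 5 O.
Implicit hydrogens by atom environment:
  5 × C: no H
  3 × O: no H
  2 × C: 3 H each → 6
  2 × C: 2 H each → 4
  2 × O: 1 H each → 2
  1 × Cl: no H
  1 × I: no H
  Total hydrogens = 12.
Molecular formula: C9H12ClIO5

C9H12ClIO5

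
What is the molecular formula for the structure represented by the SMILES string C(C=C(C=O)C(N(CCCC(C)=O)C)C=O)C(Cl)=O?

Heavy atoms from the SMILES: 13 C, 1 Cl, 1 N, 4 O.
Implicit hydrogens by atom environment:
  4 × C: 2 H each → 8
  4 × C: 1 H each → 4
  4 × O: no H
  3 × C: no H
  2 × C: 3 H each → 6
  1 × Cl: no H
  1 × N: no H
  Total hydrogens = 18.
Molecular formula: C13H18ClNO4

C13H18ClNO4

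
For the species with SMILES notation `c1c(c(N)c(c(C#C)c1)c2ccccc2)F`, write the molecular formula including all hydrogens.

Heavy atoms from the SMILES: 14 C, 1 F, 1 N.
Implicit hydrogens by atom environment:
  7 × C (aromatic): 1 H each → 7
  5 × C (aromatic): no H
  1 × C: 1 H
  1 × C: no H
  1 × F: no H
  1 × N: 2 H
  Total hydrogens = 10.
Molecular formula: C14H10FN

C14H10FN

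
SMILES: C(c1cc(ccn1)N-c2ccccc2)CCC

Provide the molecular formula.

C15H18N2

Heavy atoms from the SMILES: 15 C, 2 N.
Implicit hydrogens by atom environment:
  8 × C (aromatic): 1 H each → 8
  3 × C: 2 H each → 6
  3 × C (aromatic): no H
  1 × C: 3 H
  1 × N: 1 H
  1 × N (aromatic): no H
  Total hydrogens = 18.
Molecular formula: C15H18N2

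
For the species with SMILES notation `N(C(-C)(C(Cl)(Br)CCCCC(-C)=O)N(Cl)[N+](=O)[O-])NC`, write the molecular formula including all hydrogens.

C10H19BrCl2N4O3

Heavy atoms from the SMILES: 1 Br, 10 C, 2 Cl, 4 N, 3 O.
Implicit hydrogens by atom environment:
  4 × C: 2 H each → 8
  3 × C: 3 H each → 9
  3 × C: no H
  2 × Cl: no H
  2 × N: 1 H each → 2
  2 × O: no H
  1 × Br: no H
  1 × N: no H
  1 × N (charge +1): no H
  1 × O (charge -1): no H
  Total hydrogens = 19.
Molecular formula: C10H19BrCl2N4O3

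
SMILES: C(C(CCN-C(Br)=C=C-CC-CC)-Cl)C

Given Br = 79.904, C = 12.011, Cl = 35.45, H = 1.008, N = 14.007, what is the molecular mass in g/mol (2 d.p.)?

294.66

Molecular formula: C12H21BrClN.
M = 1×79.904 + 12×12.011 + 1×35.45 + 21×1.008 + 1×14.007 = 294.66 g/mol.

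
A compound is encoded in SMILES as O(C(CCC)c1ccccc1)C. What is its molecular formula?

C11H16O

Heavy atoms from the SMILES: 11 C, 1 O.
Implicit hydrogens by atom environment:
  5 × C (aromatic): 1 H each → 5
  2 × C: 3 H each → 6
  2 × C: 2 H each → 4
  1 × C: 1 H
  1 × C (aromatic): no H
  1 × O: no H
  Total hydrogens = 16.
Molecular formula: C11H16O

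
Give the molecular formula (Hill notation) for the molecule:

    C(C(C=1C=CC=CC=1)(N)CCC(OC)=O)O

Heavy atoms from the SMILES: 12 C, 1 N, 3 O.
Implicit hydrogens by atom environment:
  5 × C (aromatic): 1 H each → 5
  3 × C: 2 H each → 6
  2 × C: no H
  2 × O: no H
  1 × C: 3 H
  1 × C (aromatic): no H
  1 × N: 2 H
  1 × O: 1 H
  Total hydrogens = 17.
Molecular formula: C12H17NO3

C12H17NO3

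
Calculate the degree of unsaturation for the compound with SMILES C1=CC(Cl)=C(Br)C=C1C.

4

Molecular formula from the SMILES: C7H6BrCl.
DoU = (2C + 2 + N − H − X)/2 = (2·7 + 2 + 0 − 6 − 2)/2 = 8/2 = 4.
(Structurally: 1 ring(s) + 3 π bond(s) = 4.)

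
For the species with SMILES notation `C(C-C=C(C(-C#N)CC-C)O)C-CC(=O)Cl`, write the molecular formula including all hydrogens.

C12H18ClNO2

Heavy atoms from the SMILES: 12 C, 1 Cl, 1 N, 2 O.
Implicit hydrogens by atom environment:
  6 × C: 2 H each → 12
  3 × C: no H
  2 × C: 1 H each → 2
  1 × C: 3 H
  1 × Cl: no H
  1 × N: no H
  1 × O: 1 H
  1 × O: no H
  Total hydrogens = 18.
Molecular formula: C12H18ClNO2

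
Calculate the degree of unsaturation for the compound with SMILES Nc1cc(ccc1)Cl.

4

Molecular formula from the SMILES: C6H6ClN.
DoU = (2C + 2 + N − H − X)/2 = (2·6 + 2 + 1 − 6 − 1)/2 = 8/2 = 4.
(Structurally: 1 ring(s) + 3 π bond(s) = 4.)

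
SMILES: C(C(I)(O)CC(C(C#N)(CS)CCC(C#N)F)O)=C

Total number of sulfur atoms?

1

The symbol for sulfur appears 1 time in the SMILES.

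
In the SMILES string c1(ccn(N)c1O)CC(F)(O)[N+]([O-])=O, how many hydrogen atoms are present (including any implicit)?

8

Hydrogens are implicit in SMILES; fill each atom to its normal valence:
  2 × C (aromatic): 1 H each → 2
  2 × C (aromatic): no H
  2 × O: 1 H each → 2
  1 × C: 2 H
  1 × C: no H
  1 × F: no H
  1 × N: 2 H
  1 × N (aromatic): no H
  1 × N (charge +1): no H
  1 × O: no H
  1 × O (charge -1): no H
  Total hydrogens = 8.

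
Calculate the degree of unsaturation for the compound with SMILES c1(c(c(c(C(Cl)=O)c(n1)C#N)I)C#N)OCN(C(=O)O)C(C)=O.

11

Molecular formula from the SMILES: C12H6ClIN4O5.
DoU = (2C + 2 + N − H − X)/2 = (2·12 + 2 + 4 − 6 − 2)/2 = 22/2 = 11.
(Structurally: 1 ring(s) + 10 π bond(s) = 11.)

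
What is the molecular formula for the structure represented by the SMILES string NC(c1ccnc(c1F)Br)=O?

Heavy atoms from the SMILES: 1 Br, 6 C, 1 F, 2 N, 1 O.
Implicit hydrogens by atom environment:
  3 × C (aromatic): no H
  2 × C (aromatic): 1 H each → 2
  1 × Br: no H
  1 × C: no H
  1 × F: no H
  1 × N: 2 H
  1 × N (aromatic): no H
  1 × O: no H
  Total hydrogens = 4.
Molecular formula: C6H4BrFN2O

C6H4BrFN2O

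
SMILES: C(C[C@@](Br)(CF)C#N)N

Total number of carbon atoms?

The symbol for carbon appears 5 times in the SMILES.

5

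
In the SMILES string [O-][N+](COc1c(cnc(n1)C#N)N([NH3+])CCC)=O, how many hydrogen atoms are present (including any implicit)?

Hydrogens are implicit in SMILES; fill each atom to its normal valence:
  3 × C: 2 H each → 6
  3 × C (aromatic): no H
  2 × N (aromatic): no H
  2 × N: no H
  2 × O: no H
  1 × C: 3 H
  1 × C (aromatic): 1 H
  1 × C: no H
  1 × N (charge +1): 3 H
  1 × N (charge +1): no H
  1 × O (charge -1): no H
  Total hydrogens = 13.

13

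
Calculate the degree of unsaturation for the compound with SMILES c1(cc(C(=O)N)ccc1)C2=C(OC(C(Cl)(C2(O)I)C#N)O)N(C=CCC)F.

Molecular formula from the SMILES: C17H16ClFIN3O4.
DoU = (2C + 2 + N − H − X)/2 = (2·17 + 2 + 3 − 16 − 3)/2 = 20/2 = 10.
(Structurally: 2 ring(s) + 8 π bond(s) = 10.)

10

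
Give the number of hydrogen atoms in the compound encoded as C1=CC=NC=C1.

Hydrogens are implicit in SMILES; fill each atom to its normal valence:
  5 × C (aromatic): 1 H each → 5
  1 × N (aromatic): no H
  Total hydrogens = 5.

5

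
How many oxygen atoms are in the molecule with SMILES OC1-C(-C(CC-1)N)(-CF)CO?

2

The symbol for oxygen appears 2 times in the SMILES.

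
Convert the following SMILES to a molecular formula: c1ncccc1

C5H5N

Heavy atoms from the SMILES: 5 C, 1 N.
Implicit hydrogens by atom environment:
  5 × C (aromatic): 1 H each → 5
  1 × N (aromatic): no H
  Total hydrogens = 5.
Molecular formula: C5H5N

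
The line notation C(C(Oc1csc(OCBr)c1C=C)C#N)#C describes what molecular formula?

C11H8BrNO2S

Heavy atoms from the SMILES: 1 Br, 11 C, 1 N, 2 O, 1 S.
Implicit hydrogens by atom environment:
  3 × C: 1 H each → 3
  3 × C (aromatic): no H
  2 × C: 2 H each → 4
  2 × C: no H
  2 × O: no H
  1 × Br: no H
  1 × C (aromatic): 1 H
  1 × N: no H
  1 × S (aromatic): no H
  Total hydrogens = 8.
Molecular formula: C11H8BrNO2S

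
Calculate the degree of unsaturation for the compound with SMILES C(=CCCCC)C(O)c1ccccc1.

5

Molecular formula from the SMILES: C13H18O.
DoU = (2C + 2 + N − H − X)/2 = (2·13 + 2 + 0 − 18 − 0)/2 = 10/2 = 5.
(Structurally: 1 ring(s) + 4 π bond(s) = 5.)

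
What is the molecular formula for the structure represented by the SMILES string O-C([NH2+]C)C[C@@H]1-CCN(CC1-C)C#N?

Heavy atoms from the SMILES: 10 C, 3 N, 1 O.
Implicit hydrogens by atom environment:
  4 × C: 2 H each → 8
  3 × C: 1 H each → 3
  2 × C: 3 H each → 6
  2 × N: no H
  1 × C: no H
  1 × N (charge +1): 2 H
  1 × O: 1 H
  Total hydrogens = 20.
Net charge +1.
Molecular formula: C10H20N3O+

C10H20N3O+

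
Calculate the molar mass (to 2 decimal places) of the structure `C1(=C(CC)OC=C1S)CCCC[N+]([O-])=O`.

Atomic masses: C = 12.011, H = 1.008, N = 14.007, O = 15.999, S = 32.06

Molecular formula: C10H15NO3S.
M = 10×12.011 + 15×1.008 + 1×14.007 + 3×15.999 + 1×32.06 = 229.29 g/mol.

229.29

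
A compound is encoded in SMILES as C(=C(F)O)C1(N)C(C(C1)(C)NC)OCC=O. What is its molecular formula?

C10H17FN2O3

Heavy atoms from the SMILES: 10 C, 1 F, 2 N, 3 O.
Implicit hydrogens by atom environment:
  3 × C: 1 H each → 3
  3 × C: no H
  2 × C: 3 H each → 6
  2 × C: 2 H each → 4
  2 × O: no H
  1 × F: no H
  1 × N: 2 H
  1 × N: 1 H
  1 × O: 1 H
  Total hydrogens = 17.
Molecular formula: C10H17FN2O3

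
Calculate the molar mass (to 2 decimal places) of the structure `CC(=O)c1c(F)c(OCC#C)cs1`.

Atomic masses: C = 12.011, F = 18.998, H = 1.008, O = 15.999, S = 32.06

198.21

Molecular formula: C9H7FO2S.
M = 9×12.011 + 1×18.998 + 7×1.008 + 2×15.999 + 1×32.06 = 198.21 g/mol.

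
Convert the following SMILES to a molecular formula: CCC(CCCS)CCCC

C10H22S

Heavy atoms from the SMILES: 10 C, 1 S.
Implicit hydrogens by atom environment:
  7 × C: 2 H each → 14
  2 × C: 3 H each → 6
  1 × C: 1 H
  1 × S: 1 H
  Total hydrogens = 22.
Molecular formula: C10H22S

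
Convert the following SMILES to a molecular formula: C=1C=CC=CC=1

Heavy atoms from the SMILES: 6 C.
Implicit hydrogens by atom environment:
  6 × C (aromatic): 1 H each → 6
  Total hydrogens = 6.
Molecular formula: C6H6

C6H6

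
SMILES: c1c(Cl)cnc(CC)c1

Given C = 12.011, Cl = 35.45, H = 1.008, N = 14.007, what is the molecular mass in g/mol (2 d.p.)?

141.60

Molecular formula: C7H8ClN.
M = 7×12.011 + 1×35.45 + 8×1.008 + 1×14.007 = 141.60 g/mol.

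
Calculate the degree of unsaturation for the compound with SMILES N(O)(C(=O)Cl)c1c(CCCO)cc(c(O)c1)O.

Molecular formula from the SMILES: C10H12ClNO5.
DoU = (2C + 2 + N − H − X)/2 = (2·10 + 2 + 1 − 12 − 1)/2 = 10/2 = 5.
(Structurally: 1 ring(s) + 4 π bond(s) = 5.)

5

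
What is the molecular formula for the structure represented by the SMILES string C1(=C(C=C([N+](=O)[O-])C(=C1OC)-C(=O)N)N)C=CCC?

C12H15N3O4

Heavy atoms from the SMILES: 12 C, 3 N, 4 O.
Implicit hydrogens by atom environment:
  5 × C (aromatic): no H
  3 × O: no H
  2 × C: 3 H each → 6
  2 × C: 1 H each → 2
  2 × N: 2 H each → 4
  1 × C: 2 H
  1 × C (aromatic): 1 H
  1 × C: no H
  1 × N (charge +1): no H
  1 × O (charge -1): no H
  Total hydrogens = 15.
Molecular formula: C12H15N3O4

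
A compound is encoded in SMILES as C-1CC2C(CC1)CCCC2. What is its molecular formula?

Heavy atoms from the SMILES: 10 C.
Implicit hydrogens by atom environment:
  8 × C: 2 H each → 16
  2 × C: 1 H each → 2
  Total hydrogens = 18.
Molecular formula: C10H18

C10H18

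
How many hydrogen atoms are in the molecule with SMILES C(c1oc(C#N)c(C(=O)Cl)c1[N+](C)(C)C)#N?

Hydrogens are implicit in SMILES; fill each atom to its normal valence:
  4 × C (aromatic): no H
  3 × C: 3 H each → 9
  3 × C: no H
  2 × N: no H
  1 × Cl: no H
  1 × N (charge +1): no H
  1 × O (aromatic): no H
  1 × O: no H
  Total hydrogens = 9.

9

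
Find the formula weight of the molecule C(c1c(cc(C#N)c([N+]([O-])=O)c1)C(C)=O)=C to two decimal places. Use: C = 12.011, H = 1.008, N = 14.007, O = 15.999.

216.20

Molecular formula: C11H8N2O3.
M = 11×12.011 + 8×1.008 + 2×14.007 + 3×15.999 = 216.20 g/mol.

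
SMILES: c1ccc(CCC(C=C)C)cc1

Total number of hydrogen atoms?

Hydrogens are implicit in SMILES; fill each atom to its normal valence:
  5 × C (aromatic): 1 H each → 5
  3 × C: 2 H each → 6
  2 × C: 1 H each → 2
  1 × C: 3 H
  1 × C (aromatic): no H
  Total hydrogens = 16.

16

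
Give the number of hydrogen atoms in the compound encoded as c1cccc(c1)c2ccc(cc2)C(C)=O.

Hydrogens are implicit in SMILES; fill each atom to its normal valence:
  9 × C (aromatic): 1 H each → 9
  3 × C (aromatic): no H
  1 × C: 3 H
  1 × C: no H
  1 × O: no H
  Total hydrogens = 12.

12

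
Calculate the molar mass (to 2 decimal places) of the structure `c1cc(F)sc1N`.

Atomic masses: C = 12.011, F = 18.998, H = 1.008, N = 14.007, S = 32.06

117.14

Molecular formula: C4H4FNS.
M = 4×12.011 + 1×18.998 + 4×1.008 + 1×14.007 + 1×32.06 = 117.14 g/mol.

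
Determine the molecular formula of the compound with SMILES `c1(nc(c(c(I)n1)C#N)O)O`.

Heavy atoms from the SMILES: 5 C, 1 I, 3 N, 2 O.
Implicit hydrogens by atom environment:
  4 × C (aromatic): no H
  2 × N (aromatic): no H
  2 × O: 1 H each → 2
  1 × C: no H
  1 × I: no H
  1 × N: no H
  Total hydrogens = 2.
Molecular formula: C5H2IN3O2

C5H2IN3O2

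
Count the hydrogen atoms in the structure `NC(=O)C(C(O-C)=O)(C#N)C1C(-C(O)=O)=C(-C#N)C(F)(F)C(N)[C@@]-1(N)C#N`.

Hydrogens are implicit in SMILES; fill each atom to its normal valence:
  11 × C: no H
  4 × O: no H
  3 × N: 2 H each → 6
  3 × N: no H
  2 × C: 1 H each → 2
  2 × F: no H
  1 × C: 3 H
  1 × O: 1 H
  Total hydrogens = 12.

12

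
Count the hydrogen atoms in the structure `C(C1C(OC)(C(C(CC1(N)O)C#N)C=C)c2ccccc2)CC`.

Hydrogens are implicit in SMILES; fill each atom to its normal valence:
  5 × C (aromatic): 1 H each → 5
  4 × C: 2 H each → 8
  4 × C: 1 H each → 4
  3 × C: no H
  2 × C: 3 H each → 6
  1 × C (aromatic): no H
  1 × N: 2 H
  1 × N: no H
  1 × O: 1 H
  1 × O: no H
  Total hydrogens = 26.

26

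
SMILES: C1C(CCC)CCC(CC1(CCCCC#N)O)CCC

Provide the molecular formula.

C18H33NO

Heavy atoms from the SMILES: 18 C, 1 N, 1 O.
Implicit hydrogens by atom environment:
  12 × C: 2 H each → 24
  2 × C: 3 H each → 6
  2 × C: 1 H each → 2
  2 × C: no H
  1 × N: no H
  1 × O: 1 H
  Total hydrogens = 33.
Molecular formula: C18H33NO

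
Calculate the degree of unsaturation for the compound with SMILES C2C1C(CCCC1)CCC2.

Molecular formula from the SMILES: C10H18.
DoU = (2C + 2 + N − H − X)/2 = (2·10 + 2 + 0 − 18 − 0)/2 = 4/2 = 2.
(Structurally: 2 ring(s) + 0 π bond(s) = 2.)

2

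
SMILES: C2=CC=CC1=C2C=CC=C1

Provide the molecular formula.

Heavy atoms from the SMILES: 10 C.
Implicit hydrogens by atom environment:
  8 × C (aromatic): 1 H each → 8
  2 × C (aromatic): no H
  Total hydrogens = 8.
Molecular formula: C10H8

C10H8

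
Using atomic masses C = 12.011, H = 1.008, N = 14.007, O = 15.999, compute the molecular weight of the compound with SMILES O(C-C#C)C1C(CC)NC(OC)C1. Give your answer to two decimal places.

Molecular formula: C10H17NO2.
M = 10×12.011 + 17×1.008 + 1×14.007 + 2×15.999 = 183.25 g/mol.

183.25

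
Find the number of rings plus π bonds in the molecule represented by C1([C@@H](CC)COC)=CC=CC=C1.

Molecular formula from the SMILES: C11H16O.
DoU = (2C + 2 + N − H − X)/2 = (2·11 + 2 + 0 − 16 − 0)/2 = 8/2 = 4.
(Structurally: 1 ring(s) + 3 π bond(s) = 4.)

4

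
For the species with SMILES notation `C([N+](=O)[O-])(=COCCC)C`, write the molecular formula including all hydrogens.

Heavy atoms from the SMILES: 6 C, 1 N, 3 O.
Implicit hydrogens by atom environment:
  2 × C: 3 H each → 6
  2 × C: 2 H each → 4
  2 × O: no H
  1 × C: 1 H
  1 × C: no H
  1 × N (charge +1): no H
  1 × O (charge -1): no H
  Total hydrogens = 11.
Molecular formula: C6H11NO3

C6H11NO3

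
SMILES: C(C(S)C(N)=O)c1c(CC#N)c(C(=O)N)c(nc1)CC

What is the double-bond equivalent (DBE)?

Molecular formula from the SMILES: C13H16N4O2S.
DoU = (2C + 2 + N − H − X)/2 = (2·13 + 2 + 4 − 16 − 0)/2 = 16/2 = 8.
(Structurally: 1 ring(s) + 7 π bond(s) = 8.)

8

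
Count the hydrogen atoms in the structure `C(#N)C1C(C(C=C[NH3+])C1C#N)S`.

10

Hydrogens are implicit in SMILES; fill each atom to its normal valence:
  6 × C: 1 H each → 6
  2 × C: no H
  2 × N: no H
  1 × N (charge +1): 3 H
  1 × S: 1 H
  Total hydrogens = 10.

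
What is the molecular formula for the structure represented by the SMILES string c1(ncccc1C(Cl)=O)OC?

Heavy atoms from the SMILES: 7 C, 1 Cl, 1 N, 2 O.
Implicit hydrogens by atom environment:
  3 × C (aromatic): 1 H each → 3
  2 × C (aromatic): no H
  2 × O: no H
  1 × C: 3 H
  1 × C: no H
  1 × Cl: no H
  1 × N (aromatic): no H
  Total hydrogens = 6.
Molecular formula: C7H6ClNO2

C7H6ClNO2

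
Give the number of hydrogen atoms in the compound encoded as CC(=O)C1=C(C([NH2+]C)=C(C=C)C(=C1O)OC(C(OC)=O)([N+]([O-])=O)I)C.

18

Hydrogens are implicit in SMILES; fill each atom to its normal valence:
  6 × C (aromatic): no H
  5 × O: no H
  4 × C: 3 H each → 12
  3 × C: no H
  1 × C: 2 H
  1 × C: 1 H
  1 × I: no H
  1 × N (charge +1): 2 H
  1 × N (charge +1): no H
  1 × O: 1 H
  1 × O (charge -1): no H
  Total hydrogens = 18.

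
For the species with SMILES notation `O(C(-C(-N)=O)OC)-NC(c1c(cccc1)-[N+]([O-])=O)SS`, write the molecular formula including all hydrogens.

C10H13N3O5S2

Heavy atoms from the SMILES: 10 C, 3 N, 5 O, 2 S.
Implicit hydrogens by atom environment:
  4 × C (aromatic): 1 H each → 4
  4 × O: no H
  2 × C: 1 H each → 2
  2 × C (aromatic): no H
  1 × C: 3 H
  1 × C: no H
  1 × N: 2 H
  1 × N: 1 H
  1 × N (charge +1): no H
  1 × O (charge -1): no H
  1 × S: 1 H
  1 × S: no H
  Total hydrogens = 13.
Molecular formula: C10H13N3O5S2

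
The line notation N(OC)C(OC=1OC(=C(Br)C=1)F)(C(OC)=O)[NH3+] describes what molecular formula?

Heavy atoms from the SMILES: 1 Br, 8 C, 1 F, 2 N, 5 O.
Implicit hydrogens by atom environment:
  4 × O: no H
  3 × C (aromatic): no H
  2 × C: 3 H each → 6
  2 × C: no H
  1 × Br: no H
  1 × C (aromatic): 1 H
  1 × F: no H
  1 × N (charge +1): 3 H
  1 × N: 1 H
  1 × O (aromatic): no H
  Total hydrogens = 11.
Net charge +1.
Molecular formula: C8H11BrFN2O5+

C8H11BrFN2O5+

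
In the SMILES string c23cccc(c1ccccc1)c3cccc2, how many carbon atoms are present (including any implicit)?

16

The symbol for carbon appears 16 times in the SMILES. Lowercase c denotes aromatic carbon and counts toward C.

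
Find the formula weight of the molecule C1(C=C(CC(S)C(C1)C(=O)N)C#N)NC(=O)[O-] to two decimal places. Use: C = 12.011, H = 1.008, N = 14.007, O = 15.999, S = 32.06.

254.28

Molecular formula: C10H12N3O3S-.
M = 10×12.011 + 12×1.008 + 3×14.007 + 3×15.999 + 1×32.06 = 254.28 g/mol.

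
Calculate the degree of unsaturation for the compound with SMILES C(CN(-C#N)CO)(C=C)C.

3

Molecular formula from the SMILES: C7H12N2O.
DoU = (2C + 2 + N − H − X)/2 = (2·7 + 2 + 2 − 12 − 0)/2 = 6/2 = 3.
(Structurally: 0 ring(s) + 3 π bond(s) = 3.)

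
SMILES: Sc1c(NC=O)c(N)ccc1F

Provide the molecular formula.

Heavy atoms from the SMILES: 7 C, 1 F, 2 N, 1 O, 1 S.
Implicit hydrogens by atom environment:
  4 × C (aromatic): no H
  2 × C (aromatic): 1 H each → 2
  1 × C: 1 H
  1 × F: no H
  1 × N: 2 H
  1 × N: 1 H
  1 × O: no H
  1 × S: 1 H
  Total hydrogens = 7.
Molecular formula: C7H7FN2OS

C7H7FN2OS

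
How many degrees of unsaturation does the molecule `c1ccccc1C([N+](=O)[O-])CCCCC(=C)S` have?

6

Molecular formula from the SMILES: C13H17NO2S.
DoU = (2C + 2 + N − H − X)/2 = (2·13 + 2 + 1 − 17 − 0)/2 = 12/2 = 6.
(Structurally: 1 ring(s) + 5 π bond(s) = 6.)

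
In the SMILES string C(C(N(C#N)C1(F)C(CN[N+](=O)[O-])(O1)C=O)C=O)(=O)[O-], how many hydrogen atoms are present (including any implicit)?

Hydrogens are implicit in SMILES; fill each atom to its normal valence:
  5 × O: no H
  4 × C: no H
  3 × C: 1 H each → 3
  2 × N: no H
  2 × O (charge -1): no H
  1 × C: 2 H
  1 × F: no H
  1 × N: 1 H
  1 × N (charge +1): no H
  Total hydrogens = 6.

6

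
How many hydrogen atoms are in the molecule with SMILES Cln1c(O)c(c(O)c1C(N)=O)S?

Hydrogens are implicit in SMILES; fill each atom to its normal valence:
  4 × C (aromatic): no H
  2 × O: 1 H each → 2
  1 × C: no H
  1 × Cl: no H
  1 × N: 2 H
  1 × N (aromatic): no H
  1 × O: no H
  1 × S: 1 H
  Total hydrogens = 5.

5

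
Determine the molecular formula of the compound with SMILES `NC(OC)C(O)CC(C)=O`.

C6H13NO3

Heavy atoms from the SMILES: 6 C, 1 N, 3 O.
Implicit hydrogens by atom environment:
  2 × C: 3 H each → 6
  2 × C: 1 H each → 2
  2 × O: no H
  1 × C: 2 H
  1 × C: no H
  1 × N: 2 H
  1 × O: 1 H
  Total hydrogens = 13.
Molecular formula: C6H13NO3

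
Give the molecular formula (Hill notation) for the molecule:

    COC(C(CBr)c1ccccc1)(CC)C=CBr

Heavy atoms from the SMILES: 2 Br, 14 C, 1 O.
Implicit hydrogens by atom environment:
  5 × C (aromatic): 1 H each → 5
  3 × C: 1 H each → 3
  2 × Br: no H
  2 × C: 3 H each → 6
  2 × C: 2 H each → 4
  1 × C: no H
  1 × C (aromatic): no H
  1 × O: no H
  Total hydrogens = 18.
Molecular formula: C14H18Br2O

C14H18Br2O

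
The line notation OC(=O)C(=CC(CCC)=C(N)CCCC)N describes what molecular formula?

Heavy atoms from the SMILES: 12 C, 2 N, 2 O.
Implicit hydrogens by atom environment:
  5 × C: 2 H each → 10
  4 × C: no H
  2 × C: 3 H each → 6
  2 × N: 2 H each → 4
  1 × C: 1 H
  1 × O: 1 H
  1 × O: no H
  Total hydrogens = 22.
Molecular formula: C12H22N2O2

C12H22N2O2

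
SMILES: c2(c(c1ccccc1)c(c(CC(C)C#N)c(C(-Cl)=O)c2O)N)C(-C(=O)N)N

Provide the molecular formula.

C19H19ClN4O3

Heavy atoms from the SMILES: 19 C, 1 Cl, 4 N, 3 O.
Implicit hydrogens by atom environment:
  7 × C (aromatic): no H
  5 × C (aromatic): 1 H each → 5
  3 × C: no H
  3 × N: 2 H each → 6
  2 × C: 1 H each → 2
  2 × O: no H
  1 × C: 3 H
  1 × C: 2 H
  1 × Cl: no H
  1 × N: no H
  1 × O: 1 H
  Total hydrogens = 19.
Molecular formula: C19H19ClN4O3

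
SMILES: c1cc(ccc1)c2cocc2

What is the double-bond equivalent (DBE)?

Molecular formula from the SMILES: C10H8O.
DoU = (2C + 2 + N − H − X)/2 = (2·10 + 2 + 0 − 8 − 0)/2 = 14/2 = 7.
(Structurally: 2 ring(s) + 5 π bond(s) = 7.)

7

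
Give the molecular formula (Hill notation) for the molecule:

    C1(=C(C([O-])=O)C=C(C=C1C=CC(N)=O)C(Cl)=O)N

C11H8ClN2O4-

Heavy atoms from the SMILES: 11 C, 1 Cl, 2 N, 4 O.
Implicit hydrogens by atom environment:
  4 × C (aromatic): no H
  3 × C: no H
  3 × O: no H
  2 × C (aromatic): 1 H each → 2
  2 × C: 1 H each → 2
  2 × N: 2 H each → 4
  1 × Cl: no H
  1 × O (charge -1): no H
  Total hydrogens = 8.
Net charge -1.
Molecular formula: C11H8ClN2O4-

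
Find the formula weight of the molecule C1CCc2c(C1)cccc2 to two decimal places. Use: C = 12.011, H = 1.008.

132.21

Molecular formula: C10H12.
M = 10×12.011 + 12×1.008 = 132.21 g/mol.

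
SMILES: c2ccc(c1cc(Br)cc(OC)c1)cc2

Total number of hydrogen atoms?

11

Hydrogens are implicit in SMILES; fill each atom to its normal valence:
  8 × C (aromatic): 1 H each → 8
  4 × C (aromatic): no H
  1 × Br: no H
  1 × C: 3 H
  1 × O: no H
  Total hydrogens = 11.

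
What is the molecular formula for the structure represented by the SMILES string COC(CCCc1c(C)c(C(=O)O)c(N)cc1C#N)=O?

Heavy atoms from the SMILES: 14 C, 2 N, 4 O.
Implicit hydrogens by atom environment:
  5 × C (aromatic): no H
  3 × C: 2 H each → 6
  3 × C: no H
  3 × O: no H
  2 × C: 3 H each → 6
  1 × C (aromatic): 1 H
  1 × N: 2 H
  1 × N: no H
  1 × O: 1 H
  Total hydrogens = 16.
Molecular formula: C14H16N2O4

C14H16N2O4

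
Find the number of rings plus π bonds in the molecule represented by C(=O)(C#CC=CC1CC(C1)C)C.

5

Molecular formula from the SMILES: C11H14O.
DoU = (2C + 2 + N − H − X)/2 = (2·11 + 2 + 0 − 14 − 0)/2 = 10/2 = 5.
(Structurally: 1 ring(s) + 4 π bond(s) = 5.)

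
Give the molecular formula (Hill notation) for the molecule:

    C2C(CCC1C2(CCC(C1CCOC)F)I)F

Heavy atoms from the SMILES: 13 C, 2 F, 1 I, 1 O.
Implicit hydrogens by atom environment:
  7 × C: 2 H each → 14
  4 × C: 1 H each → 4
  2 × F: no H
  1 × C: 3 H
  1 × C: no H
  1 × I: no H
  1 × O: no H
  Total hydrogens = 21.
Molecular formula: C13H21F2IO

C13H21F2IO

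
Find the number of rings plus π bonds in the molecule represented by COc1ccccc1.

Molecular formula from the SMILES: C7H8O.
DoU = (2C + 2 + N − H − X)/2 = (2·7 + 2 + 0 − 8 − 0)/2 = 8/2 = 4.
(Structurally: 1 ring(s) + 3 π bond(s) = 4.)

4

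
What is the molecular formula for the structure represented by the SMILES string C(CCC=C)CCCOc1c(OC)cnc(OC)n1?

Heavy atoms from the SMILES: 14 C, 2 N, 3 O.
Implicit hydrogens by atom environment:
  7 × C: 2 H each → 14
  3 × C (aromatic): no H
  3 × O: no H
  2 × C: 3 H each → 6
  2 × N (aromatic): no H
  1 × C (aromatic): 1 H
  1 × C: 1 H
  Total hydrogens = 22.
Molecular formula: C14H22N2O3

C14H22N2O3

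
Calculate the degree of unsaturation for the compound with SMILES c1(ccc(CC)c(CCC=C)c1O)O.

Molecular formula from the SMILES: C12H16O2.
DoU = (2C + 2 + N − H − X)/2 = (2·12 + 2 + 0 − 16 − 0)/2 = 10/2 = 5.
(Structurally: 1 ring(s) + 4 π bond(s) = 5.)

5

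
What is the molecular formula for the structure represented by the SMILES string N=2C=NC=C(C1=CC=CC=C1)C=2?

C10H8N2

Heavy atoms from the SMILES: 10 C, 2 N.
Implicit hydrogens by atom environment:
  8 × C (aromatic): 1 H each → 8
  2 × C (aromatic): no H
  2 × N (aromatic): no H
  Total hydrogens = 8.
Molecular formula: C10H8N2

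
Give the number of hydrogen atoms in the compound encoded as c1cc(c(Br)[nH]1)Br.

3

Hydrogens are implicit in SMILES; fill each atom to its normal valence:
  2 × Br: no H
  2 × C (aromatic): 1 H each → 2
  2 × C (aromatic): no H
  1 × N (aromatic): 1 H
  Total hydrogens = 3.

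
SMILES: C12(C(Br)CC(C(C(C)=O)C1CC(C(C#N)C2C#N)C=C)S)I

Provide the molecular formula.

Heavy atoms from the SMILES: 1 Br, 16 C, 1 I, 2 N, 1 O, 1 S.
Implicit hydrogens by atom environment:
  8 × C: 1 H each → 8
  4 × C: no H
  3 × C: 2 H each → 6
  2 × N: no H
  1 × Br: no H
  1 × C: 3 H
  1 × I: no H
  1 × O: no H
  1 × S: 1 H
  Total hydrogens = 18.
Molecular formula: C16H18BrIN2OS

C16H18BrIN2OS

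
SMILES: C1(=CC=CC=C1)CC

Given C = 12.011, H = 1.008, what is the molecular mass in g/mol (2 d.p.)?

106.17

Molecular formula: C8H10.
M = 8×12.011 + 10×1.008 = 106.17 g/mol.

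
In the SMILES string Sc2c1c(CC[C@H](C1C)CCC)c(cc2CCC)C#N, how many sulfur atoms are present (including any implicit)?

1

The symbol for sulfur appears 1 time in the SMILES.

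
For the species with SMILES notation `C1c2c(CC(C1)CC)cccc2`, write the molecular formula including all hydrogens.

Heavy atoms from the SMILES: 12 C.
Implicit hydrogens by atom environment:
  4 × C: 2 H each → 8
  4 × C (aromatic): 1 H each → 4
  2 × C (aromatic): no H
  1 × C: 3 H
  1 × C: 1 H
  Total hydrogens = 16.
Molecular formula: C12H16

C12H16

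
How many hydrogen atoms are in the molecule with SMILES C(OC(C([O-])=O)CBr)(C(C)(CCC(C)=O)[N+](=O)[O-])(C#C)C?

17

Hydrogens are implicit in SMILES; fill each atom to its normal valence:
  5 × C: no H
  4 × O: no H
  3 × C: 3 H each → 9
  3 × C: 2 H each → 6
  2 × C: 1 H each → 2
  2 × O (charge -1): no H
  1 × Br: no H
  1 × N (charge +1): no H
  Total hydrogens = 17.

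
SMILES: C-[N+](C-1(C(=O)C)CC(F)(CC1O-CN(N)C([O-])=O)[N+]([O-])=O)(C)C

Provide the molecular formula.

Heavy atoms from the SMILES: 12 C, 1 F, 4 N, 6 O.
Implicit hydrogens by atom environment:
  4 × C: 3 H each → 12
  4 × C: no H
  4 × O: no H
  3 × C: 2 H each → 6
  2 × N (charge +1): no H
  2 × O (charge -1): no H
  1 × C: 1 H
  1 × F: no H
  1 × N: 2 H
  1 × N: no H
  Total hydrogens = 21.
Molecular formula: C12H21FN4O6

C12H21FN4O6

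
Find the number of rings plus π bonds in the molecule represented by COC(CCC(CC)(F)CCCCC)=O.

1

Molecular formula from the SMILES: C12H23FO2.
DoU = (2C + 2 + N − H − X)/2 = (2·12 + 2 + 0 − 23 − 1)/2 = 2/2 = 1.
(Structurally: 0 ring(s) + 1 π bond(s) = 1.)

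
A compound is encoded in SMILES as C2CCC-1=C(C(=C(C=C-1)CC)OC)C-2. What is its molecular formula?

C13H18O

Heavy atoms from the SMILES: 13 C, 1 O.
Implicit hydrogens by atom environment:
  5 × C: 2 H each → 10
  4 × C (aromatic): no H
  2 × C: 3 H each → 6
  2 × C (aromatic): 1 H each → 2
  1 × O: no H
  Total hydrogens = 18.
Molecular formula: C13H18O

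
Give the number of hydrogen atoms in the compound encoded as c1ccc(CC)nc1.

Hydrogens are implicit in SMILES; fill each atom to its normal valence:
  4 × C (aromatic): 1 H each → 4
  1 × C: 3 H
  1 × C: 2 H
  1 × C (aromatic): no H
  1 × N (aromatic): no H
  Total hydrogens = 9.

9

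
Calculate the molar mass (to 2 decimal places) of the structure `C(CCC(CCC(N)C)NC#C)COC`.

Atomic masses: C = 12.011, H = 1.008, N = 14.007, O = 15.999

212.34

Molecular formula: C12H24N2O.
M = 12×12.011 + 24×1.008 + 2×14.007 + 1×15.999 = 212.34 g/mol.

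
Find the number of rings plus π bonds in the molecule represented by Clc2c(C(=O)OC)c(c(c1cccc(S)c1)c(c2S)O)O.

Molecular formula from the SMILES: C14H11ClO4S2.
DoU = (2C + 2 + N − H − X)/2 = (2·14 + 2 + 0 − 11 − 1)/2 = 18/2 = 9.
(Structurally: 2 ring(s) + 7 π bond(s) = 9.)

9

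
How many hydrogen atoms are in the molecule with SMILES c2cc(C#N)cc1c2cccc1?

Hydrogens are implicit in SMILES; fill each atom to its normal valence:
  7 × C (aromatic): 1 H each → 7
  3 × C (aromatic): no H
  1 × C: no H
  1 × N: no H
  Total hydrogens = 7.

7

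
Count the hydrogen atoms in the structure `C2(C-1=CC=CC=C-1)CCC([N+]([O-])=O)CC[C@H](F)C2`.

Hydrogens are implicit in SMILES; fill each atom to its normal valence:
  5 × C: 2 H each → 10
  5 × C (aromatic): 1 H each → 5
  3 × C: 1 H each → 3
  1 × C (aromatic): no H
  1 × F: no H
  1 × N (charge +1): no H
  1 × O: no H
  1 × O (charge -1): no H
  Total hydrogens = 18.

18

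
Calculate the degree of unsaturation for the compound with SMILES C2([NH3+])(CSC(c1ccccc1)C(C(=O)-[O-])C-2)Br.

Molecular formula from the SMILES: C12H14BrNO2S.
DoU = (2C + 2 + N − H − X)/2 = (2·12 + 2 + 1 − 14 − 1)/2 = 12/2 = 6.
(Structurally: 2 ring(s) + 4 π bond(s) = 6.)

6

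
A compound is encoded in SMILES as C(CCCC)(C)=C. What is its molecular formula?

Heavy atoms from the SMILES: 7 C.
Implicit hydrogens by atom environment:
  4 × C: 2 H each → 8
  2 × C: 3 H each → 6
  1 × C: no H
  Total hydrogens = 14.
Molecular formula: C7H14

C7H14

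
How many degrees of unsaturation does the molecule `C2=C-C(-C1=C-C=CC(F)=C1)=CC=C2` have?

8

Molecular formula from the SMILES: C12H9F.
DoU = (2C + 2 + N − H − X)/2 = (2·12 + 2 + 0 − 9 − 1)/2 = 16/2 = 8.
(Structurally: 2 ring(s) + 6 π bond(s) = 8.)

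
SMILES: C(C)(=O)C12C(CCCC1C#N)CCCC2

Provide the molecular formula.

Heavy atoms from the SMILES: 13 C, 1 N, 1 O.
Implicit hydrogens by atom environment:
  7 × C: 2 H each → 14
  3 × C: no H
  2 × C: 1 H each → 2
  1 × C: 3 H
  1 × N: no H
  1 × O: no H
  Total hydrogens = 19.
Molecular formula: C13H19NO

C13H19NO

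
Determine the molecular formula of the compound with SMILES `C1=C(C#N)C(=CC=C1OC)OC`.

C9H9NO2

Heavy atoms from the SMILES: 9 C, 1 N, 2 O.
Implicit hydrogens by atom environment:
  3 × C (aromatic): 1 H each → 3
  3 × C (aromatic): no H
  2 × C: 3 H each → 6
  2 × O: no H
  1 × C: no H
  1 × N: no H
  Total hydrogens = 9.
Molecular formula: C9H9NO2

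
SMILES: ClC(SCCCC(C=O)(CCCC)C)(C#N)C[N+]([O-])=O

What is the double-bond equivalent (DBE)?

4

Molecular formula from the SMILES: C13H21ClN2O3S.
DoU = (2C + 2 + N − H − X)/2 = (2·13 + 2 + 2 − 21 − 1)/2 = 8/2 = 4.
(Structurally: 0 ring(s) + 4 π bond(s) = 4.)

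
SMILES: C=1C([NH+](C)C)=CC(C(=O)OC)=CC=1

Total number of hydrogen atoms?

14

Hydrogens are implicit in SMILES; fill each atom to its normal valence:
  4 × C (aromatic): 1 H each → 4
  3 × C: 3 H each → 9
  2 × C (aromatic): no H
  2 × O: no H
  1 × C: no H
  1 × N (charge +1): 1 H
  Total hydrogens = 14.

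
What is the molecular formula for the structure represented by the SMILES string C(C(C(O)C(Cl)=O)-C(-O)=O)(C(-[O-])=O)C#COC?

C9H8ClO7-

Heavy atoms from the SMILES: 9 C, 1 Cl, 7 O.
Implicit hydrogens by atom environment:
  5 × C: no H
  4 × O: no H
  3 × C: 1 H each → 3
  2 × O: 1 H each → 2
  1 × C: 3 H
  1 × Cl: no H
  1 × O (charge -1): no H
  Total hydrogens = 8.
Net charge -1.
Molecular formula: C9H8ClO7-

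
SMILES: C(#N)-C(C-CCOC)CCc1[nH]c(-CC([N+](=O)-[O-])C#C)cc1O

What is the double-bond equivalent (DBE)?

8

Molecular formula from the SMILES: C16H21N3O4.
DoU = (2C + 2 + N − H − X)/2 = (2·16 + 2 + 3 − 21 − 0)/2 = 16/2 = 8.
(Structurally: 1 ring(s) + 7 π bond(s) = 8.)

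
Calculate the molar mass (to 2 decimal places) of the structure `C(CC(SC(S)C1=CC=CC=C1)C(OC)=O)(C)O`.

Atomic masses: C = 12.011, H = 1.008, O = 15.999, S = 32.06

286.40

Molecular formula: C13H18O3S2.
M = 13×12.011 + 18×1.008 + 3×15.999 + 2×32.06 = 286.40 g/mol.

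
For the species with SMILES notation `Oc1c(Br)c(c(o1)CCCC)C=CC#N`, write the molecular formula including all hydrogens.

Heavy atoms from the SMILES: 1 Br, 11 C, 1 N, 2 O.
Implicit hydrogens by atom environment:
  4 × C (aromatic): no H
  3 × C: 2 H each → 6
  2 × C: 1 H each → 2
  1 × Br: no H
  1 × C: 3 H
  1 × C: no H
  1 × N: no H
  1 × O: 1 H
  1 × O (aromatic): no H
  Total hydrogens = 12.
Molecular formula: C11H12BrNO2

C11H12BrNO2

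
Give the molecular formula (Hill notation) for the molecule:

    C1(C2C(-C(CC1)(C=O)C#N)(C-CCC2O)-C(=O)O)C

C14H19NO4

Heavy atoms from the SMILES: 14 C, 1 N, 4 O.
Implicit hydrogens by atom environment:
  5 × C: 2 H each → 10
  4 × C: 1 H each → 4
  4 × C: no H
  2 × O: 1 H each → 2
  2 × O: no H
  1 × C: 3 H
  1 × N: no H
  Total hydrogens = 19.
Molecular formula: C14H19NO4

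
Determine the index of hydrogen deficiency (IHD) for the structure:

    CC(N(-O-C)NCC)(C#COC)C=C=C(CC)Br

Molecular formula from the SMILES: C13H21BrN2O2.
DoU = (2C + 2 + N − H − X)/2 = (2·13 + 2 + 2 − 21 − 1)/2 = 8/2 = 4.
(Structurally: 0 ring(s) + 4 π bond(s) = 4.)

4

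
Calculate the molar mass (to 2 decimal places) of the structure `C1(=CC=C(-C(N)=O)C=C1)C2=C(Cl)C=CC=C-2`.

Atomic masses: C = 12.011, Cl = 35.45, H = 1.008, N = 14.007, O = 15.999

231.68

Molecular formula: C13H10ClNO.
M = 13×12.011 + 1×35.45 + 10×1.008 + 1×14.007 + 1×15.999 = 231.68 g/mol.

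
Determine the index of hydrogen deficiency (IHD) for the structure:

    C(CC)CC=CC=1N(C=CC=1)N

4

Molecular formula from the SMILES: C10H16N2.
DoU = (2C + 2 + N − H − X)/2 = (2·10 + 2 + 2 − 16 − 0)/2 = 8/2 = 4.
(Structurally: 1 ring(s) + 3 π bond(s) = 4.)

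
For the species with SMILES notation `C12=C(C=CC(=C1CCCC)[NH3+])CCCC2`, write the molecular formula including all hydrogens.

Heavy atoms from the SMILES: 14 C, 1 N.
Implicit hydrogens by atom environment:
  7 × C: 2 H each → 14
  4 × C (aromatic): no H
  2 × C (aromatic): 1 H each → 2
  1 × C: 3 H
  1 × N (charge +1): 3 H
  Total hydrogens = 22.
Net charge +1.
Molecular formula: C14H22N+

C14H22N+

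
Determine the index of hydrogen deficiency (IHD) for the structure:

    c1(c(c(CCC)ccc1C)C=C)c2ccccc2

Molecular formula from the SMILES: C18H20.
DoU = (2C + 2 + N − H − X)/2 = (2·18 + 2 + 0 − 20 − 0)/2 = 18/2 = 9.
(Structurally: 2 ring(s) + 7 π bond(s) = 9.)

9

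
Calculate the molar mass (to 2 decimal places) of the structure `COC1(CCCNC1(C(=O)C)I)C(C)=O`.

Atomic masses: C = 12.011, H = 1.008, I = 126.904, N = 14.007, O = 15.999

Molecular formula: C10H16INO3.
M = 10×12.011 + 16×1.008 + 1×126.904 + 1×14.007 + 3×15.999 = 325.15 g/mol.

325.15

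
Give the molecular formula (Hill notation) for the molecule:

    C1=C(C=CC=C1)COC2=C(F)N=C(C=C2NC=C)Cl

C14H12ClFN2O

Heavy atoms from the SMILES: 14 C, 1 Cl, 1 F, 2 N, 1 O.
Implicit hydrogens by atom environment:
  6 × C (aromatic): 1 H each → 6
  5 × C (aromatic): no H
  2 × C: 2 H each → 4
  1 × C: 1 H
  1 × Cl: no H
  1 × F: no H
  1 × N: 1 H
  1 × N (aromatic): no H
  1 × O: no H
  Total hydrogens = 12.
Molecular formula: C14H12ClFN2O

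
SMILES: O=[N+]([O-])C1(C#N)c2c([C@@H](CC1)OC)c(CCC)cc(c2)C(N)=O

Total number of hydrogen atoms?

Hydrogens are implicit in SMILES; fill each atom to its normal valence:
  4 × C: 2 H each → 8
  4 × C (aromatic): no H
  3 × C: no H
  3 × O: no H
  2 × C: 3 H each → 6
  2 × C (aromatic): 1 H each → 2
  1 × C: 1 H
  1 × N: 2 H
  1 × N: no H
  1 × N (charge +1): no H
  1 × O (charge -1): no H
  Total hydrogens = 19.

19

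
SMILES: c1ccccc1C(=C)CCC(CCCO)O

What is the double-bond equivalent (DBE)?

Molecular formula from the SMILES: C14H20O2.
DoU = (2C + 2 + N − H − X)/2 = (2·14 + 2 + 0 − 20 − 0)/2 = 10/2 = 5.
(Structurally: 1 ring(s) + 4 π bond(s) = 5.)

5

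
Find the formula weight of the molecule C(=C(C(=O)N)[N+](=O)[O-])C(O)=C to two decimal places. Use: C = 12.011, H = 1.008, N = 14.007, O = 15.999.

Molecular formula: C5H6N2O4.
M = 5×12.011 + 6×1.008 + 2×14.007 + 4×15.999 = 158.11 g/mol.

158.11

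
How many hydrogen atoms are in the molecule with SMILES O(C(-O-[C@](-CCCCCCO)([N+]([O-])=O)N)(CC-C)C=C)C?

28

Hydrogens are implicit in SMILES; fill each atom to its normal valence:
  9 × C: 2 H each → 18
  3 × O: no H
  2 × C: 3 H each → 6
  2 × C: no H
  1 × C: 1 H
  1 × N: 2 H
  1 × N (charge +1): no H
  1 × O: 1 H
  1 × O (charge -1): no H
  Total hydrogens = 28.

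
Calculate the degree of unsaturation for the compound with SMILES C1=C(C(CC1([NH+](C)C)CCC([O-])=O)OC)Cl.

Molecular formula from the SMILES: C11H18ClNO3.
DoU = (2C + 2 + N − H − X)/2 = (2·11 + 2 + 1 − 18 − 1)/2 = 6/2 = 3.
(Structurally: 1 ring(s) + 2 π bond(s) = 3.)

3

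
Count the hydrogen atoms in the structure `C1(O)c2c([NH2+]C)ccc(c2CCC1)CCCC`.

Hydrogens are implicit in SMILES; fill each atom to its normal valence:
  6 × C: 2 H each → 12
  4 × C (aromatic): no H
  2 × C: 3 H each → 6
  2 × C (aromatic): 1 H each → 2
  1 × C: 1 H
  1 × N (charge +1): 2 H
  1 × O: 1 H
  Total hydrogens = 24.

24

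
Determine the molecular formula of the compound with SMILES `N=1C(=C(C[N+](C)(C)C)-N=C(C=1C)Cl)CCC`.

C12H21ClN3+

Heavy atoms from the SMILES: 12 C, 1 Cl, 3 N.
Implicit hydrogens by atom environment:
  5 × C: 3 H each → 15
  4 × C (aromatic): no H
  3 × C: 2 H each → 6
  2 × N (aromatic): no H
  1 × Cl: no H
  1 × N (charge +1): no H
  Total hydrogens = 21.
Net charge +1.
Molecular formula: C12H21ClN3+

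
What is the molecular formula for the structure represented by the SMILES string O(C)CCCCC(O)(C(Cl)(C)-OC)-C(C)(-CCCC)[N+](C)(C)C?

C18H39ClNO3+

Heavy atoms from the SMILES: 18 C, 1 Cl, 1 N, 3 O.
Implicit hydrogens by atom environment:
  8 × C: 3 H each → 24
  7 × C: 2 H each → 14
  3 × C: no H
  2 × O: no H
  1 × Cl: no H
  1 × N (charge +1): no H
  1 × O: 1 H
  Total hydrogens = 39.
Net charge +1.
Molecular formula: C18H39ClNO3+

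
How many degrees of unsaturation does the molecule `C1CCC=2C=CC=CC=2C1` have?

5

Molecular formula from the SMILES: C10H12.
DoU = (2C + 2 + N − H − X)/2 = (2·10 + 2 + 0 − 12 − 0)/2 = 10/2 = 5.
(Structurally: 2 ring(s) + 3 π bond(s) = 5.)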